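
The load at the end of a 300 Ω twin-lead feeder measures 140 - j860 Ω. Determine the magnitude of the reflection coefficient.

|Γ| ≈ 0.906

Γ = (Z_L − Z_0)/(Z_L + Z_0) = (-160 − j860)/(440 − j860)
|Γ| = 875/966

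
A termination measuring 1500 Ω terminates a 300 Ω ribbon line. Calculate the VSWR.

Γ = (1500 − 300)/(1500 + 300) = 0.667
VSWR = (1 + 0.667)/(1 − 0.667)

VSWR ≈ 5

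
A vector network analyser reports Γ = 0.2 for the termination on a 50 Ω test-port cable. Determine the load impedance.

Z_L = Z_0·(1 + Γ)/(1 − Γ) = 50·(1.2)/(0.8)

Z_L ≈ 75 Ω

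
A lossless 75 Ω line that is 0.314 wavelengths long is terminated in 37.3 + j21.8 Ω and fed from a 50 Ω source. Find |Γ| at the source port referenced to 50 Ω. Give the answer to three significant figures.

βl = 2π × 0.314 = 113°
tan(βl) = -2.35
Z_in = Z_0·(Z_L + jZ_0·tanβl)/(Z_0 + jZ_L·tanβl) = 58 − j51.5 Ω
Γ_s = (Z_in − Z_s)/(Z_in + Z_s) = (7.96 − j51.5)/(108 − j51.5), |Γ_s| = 0.436

|Γ| ≈ 0.436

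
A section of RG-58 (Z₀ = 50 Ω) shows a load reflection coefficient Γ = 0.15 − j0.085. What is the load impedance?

Z_L = Z_0·(1 + Γ)/(1 − Γ) = 50·(1.15 − j0.085)/(0.85 + j0.085)

Z_L ≈ 66.5 − j11.6 Ω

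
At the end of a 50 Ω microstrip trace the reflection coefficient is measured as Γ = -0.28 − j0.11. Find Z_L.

Z_L ≈ 27.6 − j6.66 Ω

Z_L = Z_0·(1 + Γ)/(1 − Γ) = 50·(0.72 − j0.11)/(1.28 + j0.11)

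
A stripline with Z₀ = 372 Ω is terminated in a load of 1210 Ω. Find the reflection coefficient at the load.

Γ = 0.53

Γ = (Z_L − Z_0)/(Z_L + Z_0) = (1210 − 372)/(1210 + 372) = 838/1582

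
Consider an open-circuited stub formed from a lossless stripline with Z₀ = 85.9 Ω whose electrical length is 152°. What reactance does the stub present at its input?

tan(βl) = -0.532
For an open-circuited stub, Z_in = −jZ_0·cot(βl) = −jZ_0/tan(βl)

X_in ≈ 162 Ω (inductive)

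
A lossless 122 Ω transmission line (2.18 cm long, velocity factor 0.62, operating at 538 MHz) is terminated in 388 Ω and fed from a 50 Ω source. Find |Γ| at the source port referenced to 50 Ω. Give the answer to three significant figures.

λ = v/f = 0.62·c / 538 MHz = 0.346 m
βl = 2π·l/λ = 2π × 0.0631 = 22.7°
tan(βl) = 0.418
Z_in = Z_0·(Z_L + jZ_0·tanβl)/(Z_0 + jZ_L·tanβl) = 165 − j168 Ω
Γ_s = (Z_in − Z_s)/(Z_in + Z_s) = (115 − j168)/(215 − j168), |Γ_s| = 0.746

|Γ| ≈ 0.746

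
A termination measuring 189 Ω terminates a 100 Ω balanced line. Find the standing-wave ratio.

Γ = (189 − 100)/(189 + 100) = 0.308
VSWR = (1 + 0.308)/(1 − 0.308)

VSWR ≈ 1.89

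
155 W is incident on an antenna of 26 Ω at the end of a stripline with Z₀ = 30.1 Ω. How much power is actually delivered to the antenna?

Γ = (26 − 30.1)/(26 + 30.1) = -0.0731
|Γ|² = 0.00534
P_refl = |Γ|²·P_inc = 0.828 W, P_del = (1 − |Γ|²)·P_inc = 154 W

P_delivered ≈ 154 W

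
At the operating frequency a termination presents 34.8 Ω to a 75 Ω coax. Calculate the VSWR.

VSWR ≈ 2.16

Γ = (34.8 − 75)/(34.8 + 75) = -0.366
VSWR = (1 + 0.366)/(1 − 0.366)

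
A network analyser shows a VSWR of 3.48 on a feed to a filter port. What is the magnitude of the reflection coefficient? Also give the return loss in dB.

|Γ| ≈ 0.554; return loss ≈ 5.14 dB

|Γ| = (S − 1)/(S + 1) = (3.48 − 1)/(3.48 + 1) = 2.48/4.48
RL = −20·log₁₀|Γ| = −20·log₁₀(0.554)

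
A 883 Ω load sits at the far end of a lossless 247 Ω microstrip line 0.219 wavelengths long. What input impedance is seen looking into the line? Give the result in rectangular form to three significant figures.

βl = 2π × 0.219 = 78.8°
tan(βl) = tan(78.8°) = 5.07
Z_in = Z_0·(Z_L + jZ_0·tanβl)/(Z_0 + jZ_L·tanβl)
     = 247·(883 + j1250)/(247 + j4480)

Z_in ≈ 71.6 − j44.8 Ω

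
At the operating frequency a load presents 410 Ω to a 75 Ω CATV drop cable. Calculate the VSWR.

Γ = (410 − 75)/(410 + 75) = 0.691
VSWR = (1 + 0.691)/(1 − 0.691)

VSWR ≈ 5.47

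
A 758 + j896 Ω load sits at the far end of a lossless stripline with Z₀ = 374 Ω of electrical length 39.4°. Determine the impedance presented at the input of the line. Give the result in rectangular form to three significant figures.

Z_in ≈ 342 − j654 Ω

tan(βl) = tan(39.4°) = 0.821
Z_in = Z_0·(Z_L + jZ_0·tanβl)/(Z_0 + jZ_L·tanβl)
     = 374·(758 + j1200)/(-362 + j623)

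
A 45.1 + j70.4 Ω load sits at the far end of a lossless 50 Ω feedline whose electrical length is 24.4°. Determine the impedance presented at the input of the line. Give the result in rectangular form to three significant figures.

tan(βl) = tan(24.4°) = 0.454
Z_in = Z_0·(Z_L + jZ_0·tanβl)/(Z_0 + jZ_L·tanβl)
     = 50·(45.1 + j93.1)/(18.1 + j20.5)

Z_in ≈ 183 + j50.9 Ω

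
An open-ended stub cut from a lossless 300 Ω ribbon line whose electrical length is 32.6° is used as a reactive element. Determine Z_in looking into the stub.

tan(βl) = 0.64
For an open-ended stub, Z_in = −jZ_0·cot(βl) = −jZ_0/tan(βl)

Z_in ≈ −j469 Ω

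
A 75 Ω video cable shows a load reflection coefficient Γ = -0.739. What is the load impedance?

Z_L ≈ 11.3 Ω

Z_L = Z_0·(1 + Γ)/(1 − Γ) = 75·(0.261)/(1.74)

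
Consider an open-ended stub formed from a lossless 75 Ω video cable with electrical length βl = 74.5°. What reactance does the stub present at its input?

X_in ≈ -20.8 Ω (capacitive)

tan(βl) = 3.61
For an open-ended stub, Z_in = −jZ_0·cot(βl) = −jZ_0/tan(βl)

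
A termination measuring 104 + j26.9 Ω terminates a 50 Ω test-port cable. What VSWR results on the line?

VSWR ≈ 2.26

Γ = (Z_L − Z_0)/(Z_L + Z_0) = (54 + j26.9)/(154 + j26.9)
|Γ| = 60.3/156 = 0.386
VSWR = (1 + |Γ|)/(1 − |Γ|) = 1.39/0.614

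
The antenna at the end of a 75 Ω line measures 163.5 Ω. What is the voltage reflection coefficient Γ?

Γ = 0.371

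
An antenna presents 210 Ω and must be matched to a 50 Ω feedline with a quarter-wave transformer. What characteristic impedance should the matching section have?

Z_qwt ≈ 102 Ω

Z_qwt = √(Z_0·R_L) = √(50 × 210) = √10500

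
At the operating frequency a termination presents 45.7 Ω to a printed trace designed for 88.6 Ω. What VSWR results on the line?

For a purely resistive load, VSWR = R_L/Z_0 or Z_0/R_L (whichever > 1) = 88.6/45.7

VSWR ≈ 1.94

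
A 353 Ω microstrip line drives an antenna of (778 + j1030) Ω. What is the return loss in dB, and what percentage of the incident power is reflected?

Γ = (425 + j1030)/(1131 + j1030), |Γ| = 0.728
RL = −20·log₁₀(0.728) = 2.75 dB
P_refl/P_inc = |Γ|² = 0.531

RL ≈ 2.75 dB; 53.1% of incident power reflected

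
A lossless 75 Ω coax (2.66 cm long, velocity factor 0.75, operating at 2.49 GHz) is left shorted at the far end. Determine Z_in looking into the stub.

λ = v/f = 0.75·c / 2.49 GHz = 0.0904 m
βl = 2π·l/λ = 2π × 0.294 = 106°
tan(βl) = -3.49
For a shorted stub, Z_in = jZ_0·tan(βl)

Z_in ≈ −j262 Ω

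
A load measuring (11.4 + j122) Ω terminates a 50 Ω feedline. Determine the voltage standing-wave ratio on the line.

Γ = (Z_L − Z_0)/(Z_L + Z_0) = (-38.6 + j122)/(61.4 + j122)
|Γ| = 128/137 = 0.937
VSWR = (1 + |Γ|)/(1 − |Γ|) = 1.94/0.0631

VSWR ≈ 30.7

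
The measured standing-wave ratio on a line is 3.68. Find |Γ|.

|Γ| = (S − 1)/(S + 1) = (3.68 − 1)/(3.68 + 1) = 2.68/4.68

|Γ| ≈ 0.573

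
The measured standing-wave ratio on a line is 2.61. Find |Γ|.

|Γ| = (S − 1)/(S + 1) = (2.61 − 1)/(2.61 + 1) = 1.61/3.61

|Γ| ≈ 0.446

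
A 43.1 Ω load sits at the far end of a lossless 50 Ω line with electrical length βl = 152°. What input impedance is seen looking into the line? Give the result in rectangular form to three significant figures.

tan(βl) = tan(152°) = -0.532
Z_in = Z_0·(Z_L + jZ_0·tanβl)/(Z_0 + jZ_L·tanβl)
     = 50·(43.1 − j26.6)/(50 − j22.9)

Z_in ≈ 45.7 − j5.65 Ω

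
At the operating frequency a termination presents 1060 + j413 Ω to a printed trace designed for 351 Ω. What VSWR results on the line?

VSWR ≈ 3.53

Γ = (Z_L − Z_0)/(Z_L + Z_0) = (709 + j413)/(1411 + j413)
|Γ| = 821/1470 = 0.558
VSWR = (1 + |Γ|)/(1 − |Γ|) = 1.56/0.442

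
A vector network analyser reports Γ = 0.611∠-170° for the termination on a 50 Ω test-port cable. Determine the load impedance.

Z_L = Z_0·(1 + Γ)/(1 − Γ) = 50·(0.398 − j0.106)/(1.6 + j0.106)

Z_L ≈ 12.2 − j4.12 Ω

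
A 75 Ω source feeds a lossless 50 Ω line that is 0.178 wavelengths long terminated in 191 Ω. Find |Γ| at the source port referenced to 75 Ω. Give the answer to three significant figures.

|Γ| ≈ 0.674

βl = 2π × 0.178 = 64.1°
tan(βl) = 2.06
Z_in = Z_0·(Z_L + jZ_0·tanβl)/(Z_0 + jZ_L·tanβl) = 15.9 − j22.3 Ω
Γ_s = (Z_in − Z_s)/(Z_in + Z_s) = (-59.1 − j22.3)/(90.9 − j22.3), |Γ_s| = 0.674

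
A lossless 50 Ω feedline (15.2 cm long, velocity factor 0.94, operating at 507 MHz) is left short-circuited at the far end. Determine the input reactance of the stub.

X_in ≈ -339 Ω (capacitive)

λ = v/f = 0.94·c / 507 MHz = 0.556 m
βl = 2π·l/λ = 2π × 0.273 = 98.4°
tan(βl) = -6.79
For a short-circuited stub, Z_in = jZ_0·tan(βl)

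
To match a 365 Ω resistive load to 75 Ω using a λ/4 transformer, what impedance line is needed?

Z_qwt ≈ 165 Ω

Z_qwt = √(Z_0·R_L) = √(75 × 365) = √27380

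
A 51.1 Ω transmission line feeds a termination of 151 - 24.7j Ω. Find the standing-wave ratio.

VSWR ≈ 3.04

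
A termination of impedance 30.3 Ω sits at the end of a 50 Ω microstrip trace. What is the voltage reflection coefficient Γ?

Γ = (Z_L − Z_0)/(Z_L + Z_0) = (30.3 − 50)/(30.3 + 50) = -19.7/80.3

Γ = -0.245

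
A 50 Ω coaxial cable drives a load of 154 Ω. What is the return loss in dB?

Γ = (154 − 50)/(154 + 50) = 0.51
RL = −20·log₁₀|Γ| = −20·log₁₀(0.51)

RL ≈ 5.85 dB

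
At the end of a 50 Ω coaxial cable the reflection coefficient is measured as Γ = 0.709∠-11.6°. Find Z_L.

Z_L ≈ 219 − j125 Ω

Z_L = Z_0·(1 + Γ)/(1 − Γ) = 50·(1.69 − j0.143)/(0.305 + j0.143)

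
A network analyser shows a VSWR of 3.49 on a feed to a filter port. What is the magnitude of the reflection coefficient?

|Γ| ≈ 0.555

|Γ| = (S − 1)/(S + 1) = (3.49 − 1)/(3.49 + 1) = 2.49/4.49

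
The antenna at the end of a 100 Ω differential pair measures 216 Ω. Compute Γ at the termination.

Γ = 0.367

Γ = (Z_L − Z_0)/(Z_L + Z_0) = (216 − 100)/(216 + 100) = 116/316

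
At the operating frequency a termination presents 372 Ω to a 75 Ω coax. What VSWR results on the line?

Γ = (372 − 75)/(372 + 75) = 0.664
VSWR = (1 + 0.664)/(1 − 0.664)

VSWR ≈ 4.96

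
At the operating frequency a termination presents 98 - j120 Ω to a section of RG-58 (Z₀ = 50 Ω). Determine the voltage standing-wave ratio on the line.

VSWR ≈ 5.22

Γ = (Z_L − Z_0)/(Z_L + Z_0) = (48 − j120)/(148 − j120)
|Γ| = 129/191 = 0.678
VSWR = (1 + |Γ|)/(1 − |Γ|) = 1.68/0.322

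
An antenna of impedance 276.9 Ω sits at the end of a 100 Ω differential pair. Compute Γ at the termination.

Γ = (Z_L − Z_0)/(Z_L + Z_0) = (276.9 − 100)/(276.9 + 100) = 176.9/376.9

Γ = 0.469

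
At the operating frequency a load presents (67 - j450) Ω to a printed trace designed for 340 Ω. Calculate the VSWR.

Γ = (Z_L − Z_0)/(Z_L + Z_0) = (-273 − j450)/(407 − j450)
|Γ| = 526/607 = 0.867
VSWR = (1 + |Γ|)/(1 − |Γ|) = 1.87/0.133

VSWR ≈ 14.1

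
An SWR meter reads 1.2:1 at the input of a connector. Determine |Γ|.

|Γ| = (S − 1)/(S + 1) = (1.2 − 1)/(1.2 + 1) = 0.2/2.2

|Γ| ≈ 0.0909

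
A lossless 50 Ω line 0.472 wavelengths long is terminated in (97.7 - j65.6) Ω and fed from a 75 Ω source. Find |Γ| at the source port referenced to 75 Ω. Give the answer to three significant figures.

|Γ| ≈ 0.34

βl = 2π × 0.472 = 170°
tan(βl) = -0.178
Z_in = Z_0·(Z_L + jZ_0·tanβl)/(Z_0 + jZ_L·tanβl) = 142 − j32.7 Ω
Γ_s = (Z_in − Z_s)/(Z_in + Z_s) = (67.2 − j32.7)/(217 − j32.7), |Γ_s| = 0.34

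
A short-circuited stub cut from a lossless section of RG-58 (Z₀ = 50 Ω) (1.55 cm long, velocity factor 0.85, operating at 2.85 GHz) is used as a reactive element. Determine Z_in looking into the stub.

λ = v/f = 0.85·c / 2.85 GHz = 0.0895 m
βl = 2π·l/λ = 2π × 0.173 = 62.4°
tan(βl) = 1.91
For a short-circuited stub, Z_in = jZ_0·tan(βl)

Z_in ≈ +j95.5 Ω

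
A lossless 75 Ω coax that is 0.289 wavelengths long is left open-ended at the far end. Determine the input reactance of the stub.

βl = 2π × 0.289 = 104°
tan(βl) = -4
For an open-ended stub, Z_in = −jZ_0·cot(βl) = −jZ_0/tan(βl)

X_in ≈ 18.8 Ω (inductive)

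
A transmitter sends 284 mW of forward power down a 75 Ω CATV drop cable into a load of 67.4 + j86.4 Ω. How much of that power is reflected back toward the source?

|Γ| = |(-7.6 + j86.4)/(142.4 + j86.4)| = 0.521
|Γ|² = 0.271
P_refl = |Γ|²·P_inc = 77 mW, P_del = (1 − |Γ|²)·P_inc = 207 mW

P_reflected ≈ 77 mW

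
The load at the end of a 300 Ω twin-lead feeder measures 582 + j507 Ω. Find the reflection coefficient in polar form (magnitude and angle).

Γ = (Z_L − Z_0)/(Z_L + Z_0) = (282 + j507)/(882 + j507)
|Γ| = 580/1020 = 0.57

Γ ≈ 0.57 ∠ 31°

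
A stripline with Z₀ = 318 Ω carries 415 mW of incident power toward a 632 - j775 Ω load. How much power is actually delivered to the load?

P_delivered ≈ 222 mW

|Γ| = |(314 − j775)/(950 − j775)| = 0.682
|Γ|² = 0.465
P_refl = |Γ|²·P_inc = 193 mW, P_del = (1 − |Γ|²)·P_inc = 222 mW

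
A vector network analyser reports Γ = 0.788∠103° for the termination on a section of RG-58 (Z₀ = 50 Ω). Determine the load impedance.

Z_L = Z_0·(1 + Γ)/(1 − Γ) = 50·(0.823 + j0.768)/(1.18 − j0.768)

Z_L ≈ 9.59 + j38.9 Ω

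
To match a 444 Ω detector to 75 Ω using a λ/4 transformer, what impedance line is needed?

Z_qwt = √(Z_0·R_L) = √(75 × 444) = √33300

Z_qwt ≈ 182 Ω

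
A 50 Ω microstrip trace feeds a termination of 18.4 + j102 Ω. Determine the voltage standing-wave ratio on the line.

VSWR ≈ 14.3

Γ = (Z_L − Z_0)/(Z_L + Z_0) = (-31.6 + j102)/(68.4 + j102)
|Γ| = 107/123 = 0.869
VSWR = (1 + |Γ|)/(1 − |Γ|) = 1.87/0.131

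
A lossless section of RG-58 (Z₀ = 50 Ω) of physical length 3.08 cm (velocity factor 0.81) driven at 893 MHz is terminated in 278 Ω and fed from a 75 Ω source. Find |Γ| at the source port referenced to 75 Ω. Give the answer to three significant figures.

|Γ| ≈ 0.702

λ = v/f = 0.81·c / 893 MHz = 0.272 m
βl = 2π·l/λ = 2π × 0.113 = 40.7°
tan(βl) = 0.862
Z_in = Z_0·(Z_L + jZ_0·tanβl)/(Z_0 + jZ_L·tanβl) = 20.2 − j53.8 Ω
Γ_s = (Z_in − Z_s)/(Z_in + Z_s) = (-54.8 − j53.8)/(95.2 − j53.8), |Γ_s| = 0.702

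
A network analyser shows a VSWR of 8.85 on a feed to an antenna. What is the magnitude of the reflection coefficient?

|Γ| = (S − 1)/(S + 1) = (8.85 − 1)/(8.85 + 1) = 7.85/9.85

|Γ| ≈ 0.797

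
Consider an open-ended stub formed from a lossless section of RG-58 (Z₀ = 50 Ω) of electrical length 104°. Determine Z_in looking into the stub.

Z_in ≈ +j12.5 Ω

tan(βl) = -4.01
For an open-ended stub, Z_in = −jZ_0·cot(βl) = −jZ_0/tan(βl)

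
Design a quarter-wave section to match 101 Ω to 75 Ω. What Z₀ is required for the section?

Z_qwt = √(Z_0·R_L) = √(75 × 101) = √7575

Z_qwt ≈ 87 Ω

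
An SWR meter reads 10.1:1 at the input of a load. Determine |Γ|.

|Γ| ≈ 0.82

|Γ| = (S − 1)/(S + 1) = (10.1 − 1)/(10.1 + 1) = 9.1/11.1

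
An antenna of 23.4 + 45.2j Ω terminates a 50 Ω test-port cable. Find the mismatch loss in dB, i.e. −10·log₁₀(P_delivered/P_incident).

mismatch loss ≈ 2.01 dB

Γ = (-26.6 + j45.2)/(73.4 + j45.2), |Γ| = 0.608
|Γ|² = 0.37, so P_del/P_inc = 1 − |Γ|² = 0.63
ML = −10·log₁₀(1 − |Γ|²)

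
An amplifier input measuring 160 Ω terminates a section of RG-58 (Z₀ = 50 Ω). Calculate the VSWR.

VSWR ≈ 3.2

Γ = (160 − 50)/(160 + 50) = 0.524
VSWR = (1 + 0.524)/(1 − 0.524)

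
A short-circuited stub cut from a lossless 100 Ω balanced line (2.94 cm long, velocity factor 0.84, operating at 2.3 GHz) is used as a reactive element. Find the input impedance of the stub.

λ = v/f = 0.84·c / 2.3 GHz = 0.11 m
βl = 2π·l/λ = 2π × 0.268 = 96.6°
tan(βl) = -8.64
For a short-circuited stub, Z_in = jZ_0·tan(βl)

Z_in ≈ −j864 Ω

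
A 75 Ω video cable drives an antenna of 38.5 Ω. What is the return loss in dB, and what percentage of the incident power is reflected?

Γ = (38.5 − 75)/(38.5 + 75) = -0.322
RL = −20·log₁₀(0.322) = 9.85 dB
P_refl/P_inc = |Γ|² = 0.103

RL ≈ 9.85 dB; 10.3% of incident power reflected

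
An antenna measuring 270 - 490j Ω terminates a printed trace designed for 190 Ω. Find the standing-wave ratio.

VSWR ≈ 6.65

Γ = (Z_L − Z_0)/(Z_L + Z_0) = (80 − j490)/(460 − j490)
|Γ| = 496/672 = 0.739
VSWR = (1 + |Γ|)/(1 − |Γ|) = 1.74/0.261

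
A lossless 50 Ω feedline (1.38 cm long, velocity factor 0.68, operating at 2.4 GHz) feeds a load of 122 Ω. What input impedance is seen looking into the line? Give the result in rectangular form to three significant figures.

λ = v/f = 0.68·c / 2.4 GHz = 0.085 m
βl = 2π·l/λ = 2π × 0.162 = 58.4°
tan(βl) = tan(58.4°) = 1.63
Z_in = Z_0·(Z_L + jZ_0·tanβl)/(Z_0 + jZ_L·tanβl)
     = 50·(122 + j81.4)/(50 + j199)

Z_in ≈ 26.5 − j24 Ω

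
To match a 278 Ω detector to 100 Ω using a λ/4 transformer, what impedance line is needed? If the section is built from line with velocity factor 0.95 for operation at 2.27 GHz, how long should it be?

Z_qwt ≈ 167 Ω; length ≈ 3.14 cm

Z_qwt = √(Z_0·R_L) = √(100 × 278) = √27800
λ = 0.95·c/f = 0.126 m, so l = λ/4 = 0.0314 m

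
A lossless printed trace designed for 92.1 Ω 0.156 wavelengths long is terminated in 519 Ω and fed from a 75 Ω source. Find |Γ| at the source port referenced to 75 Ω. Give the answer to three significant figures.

|Γ| ≈ 0.683

βl = 2π × 0.156 = 56.2°
tan(βl) = 1.49
Z_in = Z_0·(Z_L + jZ_0·tanβl)/(Z_0 + jZ_L·tanβl) = 23.4 − j59 Ω
Γ_s = (Z_in − Z_s)/(Z_in + Z_s) = (-51.6 − j59)/(98.4 − j59), |Γ_s| = 0.683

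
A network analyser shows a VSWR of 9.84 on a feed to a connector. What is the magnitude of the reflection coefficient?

|Γ| = (S − 1)/(S + 1) = (9.84 − 1)/(9.84 + 1) = 8.84/10.8

|Γ| ≈ 0.815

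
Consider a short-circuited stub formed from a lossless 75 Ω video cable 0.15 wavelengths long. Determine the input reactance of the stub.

βl = 2π × 0.15 = 54°
tan(βl) = 1.38
For a short-circuited stub, Z_in = jZ_0·tan(βl)

X_in ≈ 103 Ω (inductive)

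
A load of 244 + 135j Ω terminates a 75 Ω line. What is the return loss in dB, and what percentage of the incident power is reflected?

RL ≈ 4.09 dB; 39% of incident power reflected

Γ = (169 + j135)/(319 + j135), |Γ| = 0.624
RL = −20·log₁₀(0.624) = 4.09 dB
P_refl/P_inc = |Γ|² = 0.39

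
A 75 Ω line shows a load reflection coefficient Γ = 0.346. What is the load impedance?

Z_L = Z_0·(1 + Γ)/(1 − Γ) = 75·(1.35)/(0.654)

Z_L ≈ 154 Ω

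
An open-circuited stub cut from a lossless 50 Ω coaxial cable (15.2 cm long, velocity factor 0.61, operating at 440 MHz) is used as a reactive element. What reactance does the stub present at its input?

X_in ≈ 44.3 Ω (inductive)

λ = v/f = 0.61·c / 440 MHz = 0.416 m
βl = 2π·l/λ = 2π × 0.365 = 132°
tan(βl) = -1.13
For an open-circuited stub, Z_in = −jZ_0·cot(βl) = −jZ_0/tan(βl)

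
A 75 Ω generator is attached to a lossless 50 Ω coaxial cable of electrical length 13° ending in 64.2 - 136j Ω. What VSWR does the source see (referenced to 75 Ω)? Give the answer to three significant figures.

VSWR ≈ 6.76

tan(βl) = 0.231
Z_in = Z_0·(Z_L + jZ_0·tanβl)/(Z_0 + jZ_L·tanβl) = 24.7 − j80.9 Ω
Γ_s = (Z_in − Z_s)/(Z_in + Z_s) = (-50.3 − j80.9)/(99.7 − j80.9), |Γ_s| = 0.742
VSWR = (1 + |Γ_s|)/(1 − |Γ_s|)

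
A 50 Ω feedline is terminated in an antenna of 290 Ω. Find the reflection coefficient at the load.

Γ = (Z_L − Z_0)/(Z_L + Z_0) = (290 − 50)/(290 + 50) = 240/340

Γ = 0.706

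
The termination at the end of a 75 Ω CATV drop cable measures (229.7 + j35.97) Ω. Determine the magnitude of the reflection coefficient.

Γ = (Z_L − Z_0)/(Z_L + Z_0) = (154.7 + j35.97)/(304.7 + j35.97)
|Γ| = 159/307

|Γ| ≈ 0.518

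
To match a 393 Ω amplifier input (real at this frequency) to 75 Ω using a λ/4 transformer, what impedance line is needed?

Z_qwt = √(Z_0·R_L) = √(75 × 393) = √29480

Z_qwt ≈ 172 Ω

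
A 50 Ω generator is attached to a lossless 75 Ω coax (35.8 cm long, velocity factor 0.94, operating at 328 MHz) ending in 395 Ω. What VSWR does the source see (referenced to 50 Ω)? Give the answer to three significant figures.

VSWR ≈ 6.82

λ = v/f = 0.94·c / 328 MHz = 0.86 m
βl = 2π·l/λ = 2π × 0.416 = 150°
tan(βl) = -0.58
Z_in = Z_0·(Z_L + jZ_0·tanβl)/(Z_0 + jZ_L·tanβl) = 51.1 + j113 Ω
Γ_s = (Z_in − Z_s)/(Z_in + Z_s) = (1.14 + j113)/(101 + j113), |Γ_s| = 0.744
VSWR = (1 + |Γ_s|)/(1 − |Γ_s|)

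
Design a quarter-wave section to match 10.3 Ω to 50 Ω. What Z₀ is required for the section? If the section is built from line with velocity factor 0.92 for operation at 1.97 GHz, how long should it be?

Z_qwt = √(Z_0·R_L) = √(50 × 10.3) = √515
λ = 0.92·c/f = 0.14 m, so l = λ/4 = 0.035 m

Z_qwt ≈ 22.7 Ω; length ≈ 3.5 cm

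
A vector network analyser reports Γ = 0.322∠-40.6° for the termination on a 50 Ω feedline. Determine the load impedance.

Z_L ≈ 72.9 − j34.1 Ω

Z_L = Z_0·(1 + Γ)/(1 − Γ) = 50·(1.24 − j0.21)/(0.756 + j0.21)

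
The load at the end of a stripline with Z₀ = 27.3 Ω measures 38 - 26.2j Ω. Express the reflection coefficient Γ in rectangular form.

Γ ≈ 0.28 − j0.289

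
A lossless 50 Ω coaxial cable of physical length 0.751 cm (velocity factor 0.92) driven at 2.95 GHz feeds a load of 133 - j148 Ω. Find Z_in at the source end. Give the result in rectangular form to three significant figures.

Z_in ≈ 19.1 − j56.4 Ω

λ = v/f = 0.92·c / 2.95 GHz = 0.0936 m
βl = 2π·l/λ = 2π × 0.0803 = 28.9°
tan(βl) = tan(28.9°) = 0.552
Z_in = Z_0·(Z_L + jZ_0·tanβl)/(Z_0 + jZ_L·tanβl)
     = 50·(133 − j120)/(132 + j73.4)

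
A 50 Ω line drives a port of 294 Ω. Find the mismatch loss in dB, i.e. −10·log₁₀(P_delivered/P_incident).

Γ = (294 − 50)/(294 + 50) = 0.709
|Γ|² = 0.503, so P_del/P_inc = 1 − |Γ|² = 0.497
ML = −10·log₁₀(1 − |Γ|²)

mismatch loss ≈ 3.04 dB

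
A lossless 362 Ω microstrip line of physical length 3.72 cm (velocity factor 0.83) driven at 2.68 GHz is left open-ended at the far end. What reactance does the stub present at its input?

X_in ≈ 501 Ω (inductive)

λ = v/f = 0.83·c / 2.68 GHz = 0.0929 m
βl = 2π·l/λ = 2π × 0.4 = 144°
tan(βl) = -0.723
For an open-ended stub, Z_in = −jZ_0·cot(βl) = −jZ_0/tan(βl)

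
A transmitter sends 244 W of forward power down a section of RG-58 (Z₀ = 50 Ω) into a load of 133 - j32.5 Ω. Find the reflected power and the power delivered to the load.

P_reflected ≈ 56.1 W; P_delivered ≈ 188 W

|Γ| = |(83 − j32.5)/(183 − j32.5)| = 0.48
|Γ|² = 0.23
P_refl = |Γ|²·P_inc = 56.1 W, P_del = (1 − |Γ|²)·P_inc = 188 W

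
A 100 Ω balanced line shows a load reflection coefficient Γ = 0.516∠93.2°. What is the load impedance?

Z_L ≈ 55.4 + j77.8 Ω

Z_L = Z_0·(1 + Γ)/(1 − Γ) = 100·(0.971 + j0.515)/(1.03 − j0.515)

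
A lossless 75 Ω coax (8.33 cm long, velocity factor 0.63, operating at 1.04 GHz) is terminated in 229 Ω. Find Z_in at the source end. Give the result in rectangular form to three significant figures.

λ = v/f = 0.63·c / 1.04 GHz = 0.182 m
βl = 2π·l/λ = 2π × 0.458 = 165°
tan(βl) = tan(165°) = -0.268
Z_in = Z_0·(Z_L + jZ_0·tanβl)/(Z_0 + jZ_L·tanβl)
     = 75·(229 − j20.1)/(75 − j61.3)

Z_in ≈ 147 + j100 Ω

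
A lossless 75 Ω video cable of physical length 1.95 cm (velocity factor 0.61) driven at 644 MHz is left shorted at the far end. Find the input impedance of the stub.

Z_in ≈ +j34.5 Ω

λ = v/f = 0.61·c / 644 MHz = 0.284 m
βl = 2π·l/λ = 2π × 0.0686 = 24.7°
tan(βl) = 0.46
For a shorted stub, Z_in = jZ_0·tan(βl)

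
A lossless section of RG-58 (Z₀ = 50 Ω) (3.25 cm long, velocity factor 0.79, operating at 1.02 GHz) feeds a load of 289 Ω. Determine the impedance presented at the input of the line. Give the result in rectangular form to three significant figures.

Z_in ≈ 14.3 − j39.4 Ω

λ = v/f = 0.79·c / 1.02 GHz = 0.232 m
βl = 2π·l/λ = 2π × 0.14 = 50.4°
tan(βl) = tan(50.4°) = 1.21
Z_in = Z_0·(Z_L + jZ_0·tanβl)/(Z_0 + jZ_L·tanβl)
     = 50·(289 + j60.3)/(50 + j349)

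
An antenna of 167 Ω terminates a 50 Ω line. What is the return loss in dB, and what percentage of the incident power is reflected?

RL ≈ 5.37 dB; 29.1% of incident power reflected

Γ = (167 − 50)/(167 + 50) = 0.539
RL = −20·log₁₀(0.539) = 5.37 dB
P_refl/P_inc = |Γ|² = 0.291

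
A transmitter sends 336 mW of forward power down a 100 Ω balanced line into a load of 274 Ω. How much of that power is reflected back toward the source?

P_reflected ≈ 72.7 mW

Γ = (274 − 100)/(274 + 100) = 0.465
|Γ|² = 0.216
P_refl = |Γ|²·P_inc = 72.7 mW, P_del = (1 − |Γ|²)·P_inc = 263 mW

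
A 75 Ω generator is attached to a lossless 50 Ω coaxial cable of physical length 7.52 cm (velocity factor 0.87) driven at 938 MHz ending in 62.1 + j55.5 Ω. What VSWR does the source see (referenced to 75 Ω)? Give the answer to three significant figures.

VSWR ≈ 3.79

λ = v/f = 0.87·c / 938 MHz = 0.278 m
βl = 2π·l/λ = 2π × 0.27 = 97.3°
tan(βl) = -7.81
Z_in = Z_0·(Z_L + jZ_0·tanβl)/(Z_0 + jZ_L·tanβl) = 20.5 − j14.1 Ω
Γ_s = (Z_in − Z_s)/(Z_in + Z_s) = (-54.5 − j14.1)/(95.5 − j14.1), |Γ_s| = 0.583
VSWR = (1 + |Γ_s|)/(1 − |Γ_s|)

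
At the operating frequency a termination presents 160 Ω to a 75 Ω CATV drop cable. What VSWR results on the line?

Γ = (160 − 75)/(160 + 75) = 0.362
VSWR = (1 + 0.362)/(1 − 0.362)

VSWR ≈ 2.13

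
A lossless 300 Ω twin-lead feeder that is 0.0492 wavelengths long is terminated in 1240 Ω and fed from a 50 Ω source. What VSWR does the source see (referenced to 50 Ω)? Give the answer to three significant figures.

VSWR ≈ 22.7

βl = 2π × 0.0492 = 17.7°
tan(βl) = 0.319
Z_in = Z_0·(Z_L + jZ_0·tanβl)/(Z_0 + jZ_L·tanβl) = 498 − j562 Ω
Γ_s = (Z_in − Z_s)/(Z_in + Z_s) = (448 − j562)/(548 − j562), |Γ_s| = 0.916
VSWR = (1 + |Γ_s|)/(1 − |Γ_s|)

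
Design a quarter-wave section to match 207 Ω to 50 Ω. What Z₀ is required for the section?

Z_qwt = √(Z_0·R_L) = √(50 × 207) = √10350

Z_qwt ≈ 102 Ω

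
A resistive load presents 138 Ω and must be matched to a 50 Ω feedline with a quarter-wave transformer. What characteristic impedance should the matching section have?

Z_qwt = √(Z_0·R_L) = √(50 × 138) = √6900

Z_qwt ≈ 83.1 Ω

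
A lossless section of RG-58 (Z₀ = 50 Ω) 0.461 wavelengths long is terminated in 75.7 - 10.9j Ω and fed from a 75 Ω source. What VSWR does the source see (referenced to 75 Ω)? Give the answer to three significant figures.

VSWR ≈ 1.09

βl = 2π × 0.461 = 166°
tan(βl) = -0.25
Z_in = Z_0·(Z_L + jZ_0·tanβl)/(Z_0 + jZ_L·tanβl) = 77.5 + j6.3 Ω
Γ_s = (Z_in − Z_s)/(Z_in + Z_s) = (2.54 + j6.3)/(153 + j6.3), |Γ_s| = 0.0445
VSWR = (1 + |Γ_s|)/(1 − |Γ_s|)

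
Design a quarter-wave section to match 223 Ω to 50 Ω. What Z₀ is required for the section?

Z_qwt = √(Z_0·R_L) = √(50 × 223) = √11150

Z_qwt ≈ 106 Ω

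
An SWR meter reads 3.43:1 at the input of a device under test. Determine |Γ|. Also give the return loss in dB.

|Γ| ≈ 0.549; return loss ≈ 5.22 dB

|Γ| = (S − 1)/(S + 1) = (3.43 − 1)/(3.43 + 1) = 2.43/4.43
RL = −20·log₁₀|Γ| = −20·log₁₀(0.549)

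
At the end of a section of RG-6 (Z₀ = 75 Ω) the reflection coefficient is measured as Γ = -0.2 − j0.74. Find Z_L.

Z_L = Z_0·(1 + Γ)/(1 − Γ) = 75·(0.8 − j0.74)/(1.2 + j0.74)

Z_L ≈ 15.6 − j55.8 Ω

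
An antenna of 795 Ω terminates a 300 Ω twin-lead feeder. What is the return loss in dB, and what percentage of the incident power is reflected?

Γ = (795 − 300)/(795 + 300) = 0.452
RL = −20·log₁₀(0.452) = 6.9 dB
P_refl/P_inc = |Γ|² = 0.204

RL ≈ 6.9 dB; 20.4% of incident power reflected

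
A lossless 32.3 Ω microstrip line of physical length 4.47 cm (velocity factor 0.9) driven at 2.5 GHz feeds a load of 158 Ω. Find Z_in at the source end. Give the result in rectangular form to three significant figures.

Z_in ≈ 22.3 + j46.2 Ω

λ = v/f = 0.9·c / 2.5 GHz = 0.108 m
βl = 2π·l/λ = 2π × 0.414 = 149°
tan(βl) = tan(149°) = -0.601
Z_in = Z_0·(Z_L + jZ_0·tanβl)/(Z_0 + jZ_L·tanβl)
     = 32.3·(158 − j19.4)/(32.3 − j94.9)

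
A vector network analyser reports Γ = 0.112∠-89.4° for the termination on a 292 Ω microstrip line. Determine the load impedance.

Z_L ≈ 285 − j64.7 Ω

Z_L = Z_0·(1 + Γ)/(1 − Γ) = 292·(1 − j0.112)/(0.999 + j0.112)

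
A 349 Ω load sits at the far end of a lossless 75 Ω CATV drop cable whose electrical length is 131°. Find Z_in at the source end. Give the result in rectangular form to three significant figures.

tan(βl) = tan(131°) = -1.15
Z_in = Z_0·(Z_L + jZ_0·tanβl)/(Z_0 + jZ_L·tanβl)
     = 75·(349 − j86.3)/(75 − j401)

Z_in ≈ 27.3 + j60.1 Ω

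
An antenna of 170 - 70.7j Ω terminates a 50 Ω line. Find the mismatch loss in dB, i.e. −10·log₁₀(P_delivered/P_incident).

Γ = (120 − j70.7)/(220 − j70.7), |Γ| = 0.603
|Γ|² = 0.363, so P_del/P_inc = 1 − |Γ|² = 0.637
ML = −10·log₁₀(1 − |Γ|²)

mismatch loss ≈ 1.96 dB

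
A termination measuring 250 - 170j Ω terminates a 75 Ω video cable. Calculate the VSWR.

VSWR ≈ 4.97

Γ = (Z_L − Z_0)/(Z_L + Z_0) = (175 − j170)/(325 − j170)
|Γ| = 244/367 = 0.665
VSWR = (1 + |Γ|)/(1 − |Γ|) = 1.67/0.335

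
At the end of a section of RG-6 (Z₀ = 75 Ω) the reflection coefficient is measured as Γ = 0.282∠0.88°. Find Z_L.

Z_L = Z_0·(1 + Γ)/(1 − Γ) = 75·(1.28 + j0.00433)/(0.718 − j0.00433)

Z_L ≈ 134 + j1.26 Ω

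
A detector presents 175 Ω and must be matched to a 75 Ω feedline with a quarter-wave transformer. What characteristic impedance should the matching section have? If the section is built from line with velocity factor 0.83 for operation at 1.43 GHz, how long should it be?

Z_qwt = √(Z_0·R_L) = √(75 × 175) = √13120
λ = 0.83·c/f = 0.174 m, so l = λ/4 = 0.0435 m

Z_qwt ≈ 115 Ω; length ≈ 4.35 cm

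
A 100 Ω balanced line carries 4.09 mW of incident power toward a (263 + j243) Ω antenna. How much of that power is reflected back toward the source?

|Γ| = |(163 + j243)/(363 + j243)| = 0.67
|Γ|² = 0.449
P_refl = |Γ|²·P_inc = 1.84 mW, P_del = (1 − |Γ|²)·P_inc = 2.25 mW

P_reflected ≈ 1.84 mW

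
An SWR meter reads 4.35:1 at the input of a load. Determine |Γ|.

|Γ| = (S − 1)/(S + 1) = (4.35 − 1)/(4.35 + 1) = 3.35/5.35

|Γ| ≈ 0.626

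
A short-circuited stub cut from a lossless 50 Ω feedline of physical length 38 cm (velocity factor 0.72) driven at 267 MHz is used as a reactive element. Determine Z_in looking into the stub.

λ = v/f = 0.72·c / 267 MHz = 0.809 m
βl = 2π·l/λ = 2π × 0.47 = 169°
tan(βl) = -0.193
For a short-circuited stub, Z_in = jZ_0·tan(βl)

Z_in ≈ −j9.63 Ω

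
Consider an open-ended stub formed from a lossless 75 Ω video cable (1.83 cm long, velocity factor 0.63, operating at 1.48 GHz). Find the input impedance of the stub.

λ = v/f = 0.63·c / 1.48 GHz = 0.128 m
βl = 2π·l/λ = 2π × 0.143 = 51.6°
tan(βl) = 1.26
For an open-ended stub, Z_in = −jZ_0·cot(βl) = −jZ_0/tan(βl)

Z_in ≈ −j59.5 Ω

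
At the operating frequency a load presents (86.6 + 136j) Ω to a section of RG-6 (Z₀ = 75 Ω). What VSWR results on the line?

Γ = (Z_L − Z_0)/(Z_L + Z_0) = (11.6 + j136)/(161.6 + j136)
|Γ| = 136/211 = 0.646
VSWR = (1 + |Γ|)/(1 − |Γ|) = 1.65/0.354

VSWR ≈ 4.65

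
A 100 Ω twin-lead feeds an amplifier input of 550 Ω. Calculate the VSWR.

Γ = (550 − 100)/(550 + 100) = 0.692
VSWR = (1 + 0.692)/(1 − 0.692)

VSWR ≈ 5.5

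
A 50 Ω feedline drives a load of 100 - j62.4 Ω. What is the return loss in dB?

Γ = (50 − j62.4)/(150 − j62.4), |Γ| = 0.492
RL = −20·log₁₀|Γ| = −20·log₁₀(0.492)

RL ≈ 6.16 dB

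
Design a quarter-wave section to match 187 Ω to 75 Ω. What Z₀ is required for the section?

Z_qwt ≈ 118 Ω

Z_qwt = √(Z_0·R_L) = √(75 × 187) = √14020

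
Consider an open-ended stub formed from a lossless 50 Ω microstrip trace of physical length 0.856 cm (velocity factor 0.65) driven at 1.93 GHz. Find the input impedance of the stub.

λ = v/f = 0.65·c / 1.93 GHz = 0.101 m
βl = 2π·l/λ = 2π × 0.0847 = 30.5°
tan(βl) = 0.589
For an open-ended stub, Z_in = −jZ_0·cot(βl) = −jZ_0/tan(βl)

Z_in ≈ −j84.9 Ω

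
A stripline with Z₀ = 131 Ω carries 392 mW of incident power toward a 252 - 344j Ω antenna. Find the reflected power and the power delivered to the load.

|Γ| = |(121 − j344)/(383 − j344)| = 0.708
|Γ|² = 0.502
P_refl = |Γ|²·P_inc = 197 mW, P_del = (1 − |Γ|²)·P_inc = 195 mW

P_reflected ≈ 197 mW; P_delivered ≈ 195 mW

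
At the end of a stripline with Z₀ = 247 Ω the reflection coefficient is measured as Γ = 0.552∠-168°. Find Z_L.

Z_L = Z_0·(1 + Γ)/(1 − Γ) = 247·(0.46 − j0.115)/(1.54 + j0.115)

Z_L ≈ 72 − j23.8 Ω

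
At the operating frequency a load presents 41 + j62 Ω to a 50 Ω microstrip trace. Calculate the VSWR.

VSWR ≈ 3.64

Γ = (Z_L − Z_0)/(Z_L + Z_0) = (-9 + j62)/(91 + j62)
|Γ| = 62.6/110 = 0.569
VSWR = (1 + |Γ|)/(1 − |Γ|) = 1.57/0.431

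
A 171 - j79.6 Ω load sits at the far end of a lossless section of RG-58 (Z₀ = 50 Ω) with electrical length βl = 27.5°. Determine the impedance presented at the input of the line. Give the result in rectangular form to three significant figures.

tan(βl) = tan(27.5°) = 0.521
Z_in = Z_0·(Z_L + jZ_0·tanβl)/(Z_0 + jZ_L·tanβl)
     = 50·(171 − j53.6)/(91.4 + j89)

Z_in ≈ 33.4 − j61.8 Ω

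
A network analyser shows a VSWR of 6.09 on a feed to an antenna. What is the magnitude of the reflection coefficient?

|Γ| ≈ 0.718

|Γ| = (S − 1)/(S + 1) = (6.09 − 1)/(6.09 + 1) = 5.09/7.09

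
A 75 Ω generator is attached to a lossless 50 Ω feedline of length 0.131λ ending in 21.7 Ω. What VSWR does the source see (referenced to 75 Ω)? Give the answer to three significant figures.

βl = 2π × 0.131 = 47.2°
tan(βl) = 1.08
Z_in = Z_0·(Z_L + jZ_0·tanβl)/(Z_0 + jZ_L·tanβl) = 38.5 + j35.9 Ω
Γ_s = (Z_in − Z_s)/(Z_in + Z_s) = (-36.5 + j35.9)/(114 + j35.9), |Γ_s| = 0.43
VSWR = (1 + |Γ_s|)/(1 − |Γ_s|)

VSWR ≈ 2.51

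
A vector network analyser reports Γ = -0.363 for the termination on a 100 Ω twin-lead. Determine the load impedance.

Z_L = Z_0·(1 + Γ)/(1 − Γ) = 100·(0.637)/(1.36)

Z_L ≈ 46.7 Ω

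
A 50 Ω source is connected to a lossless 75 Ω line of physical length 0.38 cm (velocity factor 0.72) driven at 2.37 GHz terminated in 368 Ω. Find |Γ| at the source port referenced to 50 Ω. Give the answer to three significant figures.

|Γ| ≈ 0.753

λ = v/f = 0.72·c / 2.37 GHz = 0.0911 m
βl = 2π·l/λ = 2π × 0.0417 = 15°
tan(βl) = 0.268
Z_in = Z_0·(Z_L + jZ_0·tanβl)/(Z_0 + jZ_L·tanβl) = 144 − j170 Ω
Γ_s = (Z_in − Z_s)/(Z_in + Z_s) = (94.4 − j170)/(194 − j170), |Γ_s| = 0.753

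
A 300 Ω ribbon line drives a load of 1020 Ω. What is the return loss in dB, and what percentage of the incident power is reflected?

RL ≈ 5.26 dB; 29.8% of incident power reflected

Γ = (1020 − 300)/(1020 + 300) = 0.545
RL = −20·log₁₀(0.545) = 5.26 dB
P_refl/P_inc = |Γ|² = 0.298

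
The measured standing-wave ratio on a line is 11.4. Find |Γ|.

|Γ| ≈ 0.839

|Γ| = (S − 1)/(S + 1) = (11.4 − 1)/(11.4 + 1) = 10.4/12.4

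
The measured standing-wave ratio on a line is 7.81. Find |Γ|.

|Γ| ≈ 0.773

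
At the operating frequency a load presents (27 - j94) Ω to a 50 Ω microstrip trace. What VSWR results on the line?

VSWR ≈ 8.82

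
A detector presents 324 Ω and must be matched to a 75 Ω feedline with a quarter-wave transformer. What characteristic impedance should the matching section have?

Z_qwt ≈ 156 Ω

Z_qwt = √(Z_0·R_L) = √(75 × 324) = √24300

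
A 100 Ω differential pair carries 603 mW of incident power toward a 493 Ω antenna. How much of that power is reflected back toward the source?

Γ = (493 − 100)/(493 + 100) = 0.663
|Γ|² = 0.439
P_refl = |Γ|²·P_inc = 265 mW, P_del = (1 − |Γ|²)·P_inc = 338 mW

P_reflected ≈ 265 mW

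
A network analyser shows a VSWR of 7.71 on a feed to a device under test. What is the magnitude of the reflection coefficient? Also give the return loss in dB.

|Γ| ≈ 0.77; return loss ≈ 2.27 dB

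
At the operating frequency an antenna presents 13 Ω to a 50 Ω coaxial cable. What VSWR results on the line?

Γ = (13 − 50)/(13 + 50) = -0.587
VSWR = (1 + 0.587)/(1 − 0.587)

VSWR ≈ 3.85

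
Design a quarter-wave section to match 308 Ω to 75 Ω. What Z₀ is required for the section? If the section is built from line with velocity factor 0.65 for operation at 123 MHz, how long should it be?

Z_qwt ≈ 152 Ω; length ≈ 39.6 cm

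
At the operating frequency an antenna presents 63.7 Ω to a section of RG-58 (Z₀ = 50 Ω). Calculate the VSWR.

For a purely resistive load, VSWR = R_L/Z_0 or Z_0/R_L (whichever > 1) = 63.7/50

VSWR ≈ 1.27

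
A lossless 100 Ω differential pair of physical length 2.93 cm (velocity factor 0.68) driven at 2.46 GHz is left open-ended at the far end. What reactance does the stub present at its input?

X_in ≈ 75.9 Ω (inductive)

λ = v/f = 0.68·c / 2.46 GHz = 0.0829 m
βl = 2π·l/λ = 2π × 0.353 = 127°
tan(βl) = -1.32
For an open-ended stub, Z_in = −jZ_0·cot(βl) = −jZ_0/tan(βl)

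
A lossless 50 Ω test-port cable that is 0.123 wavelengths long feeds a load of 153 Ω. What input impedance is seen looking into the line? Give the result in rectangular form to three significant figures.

Z_in ≈ 30.1 − j41.2 Ω

βl = 2π × 0.123 = 44.3°
tan(βl) = tan(44.3°) = 0.975
Z_in = Z_0·(Z_L + jZ_0·tanβl)/(Z_0 + jZ_L·tanβl)
     = 50·(153 + j48.8)/(50 + j149)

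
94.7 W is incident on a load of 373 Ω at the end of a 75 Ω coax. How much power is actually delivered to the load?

Γ = (373 − 75)/(373 + 75) = 0.665
|Γ|² = 0.442
P_refl = |Γ|²·P_inc = 41.9 W, P_del = (1 − |Γ|²)·P_inc = 52.8 W

P_delivered ≈ 52.8 W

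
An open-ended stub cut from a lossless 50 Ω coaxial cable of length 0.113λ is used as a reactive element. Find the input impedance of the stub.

Z_in ≈ −j58.2 Ω

βl = 2π × 0.113 = 40.7°
tan(βl) = 0.86
For an open-ended stub, Z_in = −jZ_0·cot(βl) = −jZ_0/tan(βl)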